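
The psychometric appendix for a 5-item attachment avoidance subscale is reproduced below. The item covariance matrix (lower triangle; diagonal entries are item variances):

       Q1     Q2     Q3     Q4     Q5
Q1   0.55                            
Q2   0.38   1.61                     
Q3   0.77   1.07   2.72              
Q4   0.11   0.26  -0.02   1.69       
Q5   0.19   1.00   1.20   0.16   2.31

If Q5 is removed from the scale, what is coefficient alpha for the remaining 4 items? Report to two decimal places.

Remaining items: Q1, Q2, Q3, Q4 (k = 4).
Σσ²ᵢ = 0.55 + 1.61 + 2.72 + 1.69 = 6.57
σ²_T = 6.57 + 2 × 2.57 = 11.71
α (item deleted) = (4/3)·(1 − 6.57/11.71) = 0.59

α = 0.59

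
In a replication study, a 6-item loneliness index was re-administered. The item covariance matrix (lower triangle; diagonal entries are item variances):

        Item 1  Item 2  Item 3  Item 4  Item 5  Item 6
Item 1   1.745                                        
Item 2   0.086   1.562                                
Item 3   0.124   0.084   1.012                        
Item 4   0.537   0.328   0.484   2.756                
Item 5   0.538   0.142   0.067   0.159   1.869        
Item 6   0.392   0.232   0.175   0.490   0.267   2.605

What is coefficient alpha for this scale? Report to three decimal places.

α = 0.499

Σσᵢ² = 1.745 + 1.562 + 1.012 + 2.756 + 1.869 + 2.605 = 11.549
Σ_{i<j} σ_ij = 4.105
Var(T) = 11.549 + 2 × 4.105 = 19.759
α = (k/(k−1))·(1 − Σσᵢ²/Var(T)) = (6/5)·(1 − 11.549/19.759) = 0.499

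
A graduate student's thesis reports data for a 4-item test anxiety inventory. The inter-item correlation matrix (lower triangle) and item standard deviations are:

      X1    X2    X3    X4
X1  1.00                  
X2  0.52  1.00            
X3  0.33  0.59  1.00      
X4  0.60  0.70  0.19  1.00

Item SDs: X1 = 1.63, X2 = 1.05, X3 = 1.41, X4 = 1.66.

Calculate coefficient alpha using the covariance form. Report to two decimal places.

Σσ²ᵢ = 1.63² + 1.05² + 1.41² + 1.66² = 8.5031
Covariances σ_ij = r_ij · s_i · s_j:
  σ(X1,X2) = 0.52 × 1.63 × 1.05 = 0.8900
  σ(X1,X3) = 0.33 × 1.63 × 1.41 = 0.7584
  σ(X1,X4) = 0.60 × 1.63 × 1.66 = 1.6235
  σ(X2,X3) = 0.59 × 1.05 × 1.41 = 0.8735
  σ(X2,X4) = 0.70 × 1.05 × 1.66 = 1.2201
  σ(X3,X4) = 0.19 × 1.41 × 1.66 = 0.4447
σ²_T = Σσ²ᵢ + 2·Σσ_ij = 8.5031 + 2 × 5.8102 = 20.1235
α = (4/3)·(1 − 8.5031/20.1235) = 0.77

coefficient alpha = 0.77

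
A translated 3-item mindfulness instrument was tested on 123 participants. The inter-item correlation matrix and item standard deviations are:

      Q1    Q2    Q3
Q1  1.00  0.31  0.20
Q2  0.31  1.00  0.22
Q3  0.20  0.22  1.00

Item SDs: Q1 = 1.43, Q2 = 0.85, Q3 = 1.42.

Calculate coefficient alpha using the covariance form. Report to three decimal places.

α = 0.457

Σσ²ᵢ = 1.43² + 0.85² + 1.42² = 4.7838
Covariances σ_ij = r_ij · s_i · s_j:
  σ(Q1,Q2) = 0.31 × 1.43 × 0.85 = 0.3768
  σ(Q1,Q3) = 0.20 × 1.43 × 1.42 = 0.4061
  σ(Q2,Q3) = 0.22 × 0.85 × 1.42 = 0.2655
σ²_T = Σσ²ᵢ + 2·Σσ_ij = 4.7838 + 2 × 1.0484 = 6.8806
α = (3/2)·(1 − 4.7838/6.8806) = 0.457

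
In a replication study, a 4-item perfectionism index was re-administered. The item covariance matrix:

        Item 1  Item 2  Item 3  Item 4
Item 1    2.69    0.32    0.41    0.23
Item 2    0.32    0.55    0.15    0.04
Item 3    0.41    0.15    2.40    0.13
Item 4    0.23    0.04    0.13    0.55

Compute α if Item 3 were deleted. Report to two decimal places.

Remaining items: Item 1, Item 2, Item 4 (k = 3).
sum of item variances = 2.69 + 0.55 + 0.55 = 3.79
Var(T) = 3.79 + 2 × 0.59 = 4.97
α (item deleted) = (3/2)·(1 − 3.79/4.97) = 0.36

α = 0.36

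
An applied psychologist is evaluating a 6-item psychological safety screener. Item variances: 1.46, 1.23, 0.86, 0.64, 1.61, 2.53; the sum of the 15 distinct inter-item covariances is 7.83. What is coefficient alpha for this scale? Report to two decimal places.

α = 0.78

sum of item variances = 1.46 + 1.23 + 0.86 + 0.64 + 1.61 + 2.53 = 8.33
Sum of distinct covariances = 7.83
total variance = sum of item variances + 2·Σcov = 8.33 + 2 × 7.83 = 23.99
α = (6/5)·(1 − 8.33/23.99) = 0.78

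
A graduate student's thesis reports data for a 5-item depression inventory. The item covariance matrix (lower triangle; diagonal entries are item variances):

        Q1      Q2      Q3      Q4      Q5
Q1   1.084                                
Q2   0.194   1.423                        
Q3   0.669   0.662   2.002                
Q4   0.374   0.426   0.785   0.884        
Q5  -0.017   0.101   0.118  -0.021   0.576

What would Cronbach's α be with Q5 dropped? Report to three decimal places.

α = 0.714

Remaining items: Q1, Q2, Q3, Q4 (k = 4).
sum of item variances = 1.084 + 1.423 + 2.002 + 0.884 = 5.393
Var(T) = 5.393 + 2 × 3.110 = 11.613
α (item deleted) = (4/3)·(1 − 5.393/11.613) = 0.714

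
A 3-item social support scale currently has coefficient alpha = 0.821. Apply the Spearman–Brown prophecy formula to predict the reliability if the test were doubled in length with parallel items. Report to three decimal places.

predicted reliability = 0.902

Length factor m = 2
α' = m·α / (1 + (m−1)·α)
   = 2 × 0.821 / (1 + (2 − 1) × 0.821)
   = 1.6420 / 1.8210 = 0.902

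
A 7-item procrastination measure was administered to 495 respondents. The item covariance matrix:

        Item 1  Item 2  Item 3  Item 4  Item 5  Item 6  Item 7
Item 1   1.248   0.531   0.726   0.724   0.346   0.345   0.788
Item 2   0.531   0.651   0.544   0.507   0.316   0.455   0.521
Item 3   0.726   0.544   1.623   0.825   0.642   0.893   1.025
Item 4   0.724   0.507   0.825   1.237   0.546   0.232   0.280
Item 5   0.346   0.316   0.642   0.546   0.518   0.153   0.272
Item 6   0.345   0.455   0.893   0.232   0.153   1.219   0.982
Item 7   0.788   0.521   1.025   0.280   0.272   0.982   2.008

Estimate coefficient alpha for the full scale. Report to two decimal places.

coefficient alpha = 0.85

Σσᵢ² = 1.248 + 0.651 + 1.623 + 1.237 + 0.518 + 1.219 + 2.008 = 8.504
Sum of off-diagonal covariances = 11.653
σ²_total = 8.504 + 2 × 11.653 = 31.810
α = (k/(k−1))·(1 − Σσᵢ²/σ²_total) = (7/6)·(1 − 8.504/31.810) = 0.85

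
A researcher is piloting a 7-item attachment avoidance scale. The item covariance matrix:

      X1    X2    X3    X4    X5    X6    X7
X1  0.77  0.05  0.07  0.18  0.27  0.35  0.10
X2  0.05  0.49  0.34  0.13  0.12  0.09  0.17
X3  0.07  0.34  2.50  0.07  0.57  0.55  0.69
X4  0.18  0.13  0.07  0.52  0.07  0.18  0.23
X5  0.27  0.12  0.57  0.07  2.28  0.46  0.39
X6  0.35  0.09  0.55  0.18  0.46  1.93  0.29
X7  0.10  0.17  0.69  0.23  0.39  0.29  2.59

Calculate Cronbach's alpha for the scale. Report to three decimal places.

α = 0.574

sum of item variances = 0.77 + 0.49 + 2.50 + 0.52 + 2.28 + 1.93 + 2.59 = 11.08
Sum of off-diagonal covariances = 5.37
Var(T) = 11.08 + 2 × 5.37 = 21.82
α = (k/(k−1))·(1 − sum of item variances/Var(T)) = (7/6)·(1 − 11.08/21.82) = 0.574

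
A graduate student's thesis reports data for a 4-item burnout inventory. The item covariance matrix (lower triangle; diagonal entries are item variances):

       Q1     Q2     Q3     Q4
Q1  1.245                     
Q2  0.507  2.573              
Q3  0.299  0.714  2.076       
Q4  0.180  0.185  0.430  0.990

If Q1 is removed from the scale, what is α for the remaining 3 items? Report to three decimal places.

α = 0.481

Remaining items: Q2, Q3, Q4 (k = 3).
ΣVar(i) = 2.573 + 2.076 + 0.990 = 5.639
total variance = 5.639 + 2 × 1.329 = 8.297
α (item deleted) = (3/2)·(1 − 5.639/8.297) = 0.481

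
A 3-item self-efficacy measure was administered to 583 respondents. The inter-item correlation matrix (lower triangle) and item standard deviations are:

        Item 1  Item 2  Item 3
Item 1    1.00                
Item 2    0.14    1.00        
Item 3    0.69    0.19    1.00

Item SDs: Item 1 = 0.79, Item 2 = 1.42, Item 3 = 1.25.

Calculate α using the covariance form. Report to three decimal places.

Σσ²ᵢ = 0.79² + 1.42² + 1.25² = 4.2030
Covariances σ_ij = r_ij · s_i · s_j:
  σ(Item 1,Item 2) = 0.14 × 0.79 × 1.42 = 0.1571
  σ(Item 1,Item 3) = 0.69 × 0.79 × 1.25 = 0.6814
  σ(Item 2,Item 3) = 0.19 × 1.42 × 1.25 = 0.3372
σ²_T = Σσ²ᵢ + 2·Σσ_ij = 4.2030 + 2 × 1.1757 = 6.5544
α = (3/2)·(1 − 4.2030/6.5544) = 0.538

α = 0.538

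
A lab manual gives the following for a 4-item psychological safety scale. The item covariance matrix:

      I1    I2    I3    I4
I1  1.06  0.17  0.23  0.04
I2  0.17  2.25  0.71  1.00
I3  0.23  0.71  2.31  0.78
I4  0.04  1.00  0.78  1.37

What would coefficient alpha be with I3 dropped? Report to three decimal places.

Remaining items: I1, I2, I4 (k = 3).
sum of item variances = 1.06 + 2.25 + 1.37 = 4.68
Var(T) = 4.68 + 2 × 1.21 = 7.10
α (item deleted) = (3/2)·(1 − 4.68/7.10) = 0.511

α = 0.511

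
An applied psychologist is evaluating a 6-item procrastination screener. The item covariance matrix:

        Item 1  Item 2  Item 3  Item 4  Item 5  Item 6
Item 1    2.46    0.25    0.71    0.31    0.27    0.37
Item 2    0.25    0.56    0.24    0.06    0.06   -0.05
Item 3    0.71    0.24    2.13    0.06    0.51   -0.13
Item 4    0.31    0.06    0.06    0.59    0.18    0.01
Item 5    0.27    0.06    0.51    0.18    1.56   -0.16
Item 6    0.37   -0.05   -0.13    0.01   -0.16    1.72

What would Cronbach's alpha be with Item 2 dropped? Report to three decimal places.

Remaining items: Item 1, Item 3, Item 4, Item 5, Item 6 (k = 5).
Σσ²ᵢ = 2.46 + 2.13 + 0.59 + 1.56 + 1.72 = 8.46
σ²_total = 8.46 + 2 × 2.13 = 12.72
α (item deleted) = (5/4)·(1 − 8.46/12.72) = 0.419

Cronbach's alpha = 0.419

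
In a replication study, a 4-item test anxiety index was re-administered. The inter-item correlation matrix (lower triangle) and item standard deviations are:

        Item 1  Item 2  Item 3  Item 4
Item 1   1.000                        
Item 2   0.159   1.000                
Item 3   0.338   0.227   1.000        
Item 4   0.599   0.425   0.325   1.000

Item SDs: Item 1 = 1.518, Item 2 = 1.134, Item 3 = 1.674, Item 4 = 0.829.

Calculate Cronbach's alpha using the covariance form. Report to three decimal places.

Σσ²ᵢ = 1.518² + 1.134² + 1.674² + 0.829² = 7.0798
Covariances σ_ij = r_ij · s_i · s_j:
  σ(Item 1,Item 2) = 0.159 × 1.518 × 1.134 = 0.2737
  σ(Item 1,Item 3) = 0.338 × 1.518 × 1.674 = 0.8589
  σ(Item 1,Item 4) = 0.599 × 1.518 × 0.829 = 0.7538
  σ(Item 2,Item 3) = 0.227 × 1.134 × 1.674 = 0.4309
  σ(Item 2,Item 4) = 0.425 × 1.134 × 0.829 = 0.3995
  σ(Item 3,Item 4) = 0.325 × 1.674 × 0.829 = 0.4510
σ²_T = Σσ²ᵢ + 2·Σσ_ij = 7.0798 + 2 × 3.1678 = 13.4154
α = (4/3)·(1 − 7.0798/13.4154) = 0.630

α = 0.630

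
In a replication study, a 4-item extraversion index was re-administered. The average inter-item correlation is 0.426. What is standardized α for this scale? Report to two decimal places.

Standardized α = k·r̄ / (1 + (k−1)·r̄) = 4 × 0.426 / (1 + 3 × 0.426)
  = 1.7040 / 2.2780 = 0.75

α = 0.75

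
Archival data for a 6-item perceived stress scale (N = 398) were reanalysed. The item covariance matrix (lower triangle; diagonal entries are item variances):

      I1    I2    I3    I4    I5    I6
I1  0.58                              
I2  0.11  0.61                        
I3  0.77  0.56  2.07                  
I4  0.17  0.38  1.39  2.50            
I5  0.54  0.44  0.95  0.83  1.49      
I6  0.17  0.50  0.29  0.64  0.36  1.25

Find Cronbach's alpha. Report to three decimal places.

Cronbach's alpha = 0.787

sum of item variances = 0.58 + 0.61 + 2.07 + 2.50 + 1.49 + 1.25 = 8.50
Sum of the distinct covariances = 8.10
total variance = 8.50 + 2 × 8.10 = 24.70
α = (k/(k−1))·(1 − sum of item variances/total variance) = (6/5)·(1 − 8.50/24.70) = 0.787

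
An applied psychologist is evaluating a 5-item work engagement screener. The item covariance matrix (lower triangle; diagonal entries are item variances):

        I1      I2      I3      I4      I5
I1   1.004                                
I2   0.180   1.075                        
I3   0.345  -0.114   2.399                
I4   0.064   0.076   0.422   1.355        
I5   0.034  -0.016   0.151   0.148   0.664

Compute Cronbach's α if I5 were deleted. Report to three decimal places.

Remaining items: I1, I2, I3, I4 (k = 4).
sum of item variances = 1.004 + 1.075 + 2.399 + 1.355 = 5.833
Var(T) = 5.833 + 2 × 0.973 = 7.779
α (item deleted) = (4/3)·(1 − 5.833/7.779) = 0.334

α = 0.334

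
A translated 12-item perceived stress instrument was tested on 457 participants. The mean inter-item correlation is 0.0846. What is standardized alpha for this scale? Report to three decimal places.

Standardized α = k·r̄ / (1 + (k−1)·r̄) = 12 × 0.0846 / (1 + 11 × 0.0846)
  = 1.0152 / 1.9306 = 0.526

standardized alpha = 0.526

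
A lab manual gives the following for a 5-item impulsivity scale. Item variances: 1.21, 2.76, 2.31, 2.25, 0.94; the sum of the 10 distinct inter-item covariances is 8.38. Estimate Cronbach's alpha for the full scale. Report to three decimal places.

Cronbach's alpha = 0.799

Σσ²ᵢ = 1.21 + 2.76 + 2.31 + 2.25 + 0.94 = 9.47
Sum of distinct covariances = 8.38
total variance = Σσ²ᵢ + 2·Σcov = 9.47 + 2 × 8.38 = 26.23
α = (5/4)·(1 − 9.47/26.23) = 0.799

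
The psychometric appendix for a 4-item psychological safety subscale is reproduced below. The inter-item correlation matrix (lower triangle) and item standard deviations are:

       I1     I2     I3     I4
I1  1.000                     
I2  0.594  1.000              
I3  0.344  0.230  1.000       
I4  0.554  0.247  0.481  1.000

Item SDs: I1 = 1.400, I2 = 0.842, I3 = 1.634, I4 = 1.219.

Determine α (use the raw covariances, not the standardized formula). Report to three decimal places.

α = 0.716

Σσ²ᵢ = 1.400² + 0.842² + 1.634² + 1.219² = 6.8249
Covariances σ_ij = r_ij · s_i · s_j:
  σ(I1,I2) = 0.594 × 1.400 × 0.842 = 0.7002
  σ(I1,I3) = 0.344 × 1.400 × 1.634 = 0.7869
  σ(I1,I4) = 0.554 × 1.400 × 1.219 = 0.9455
  σ(I2,I3) = 0.230 × 0.842 × 1.634 = 0.3164
  σ(I2,I4) = 0.247 × 0.842 × 1.219 = 0.2535
  σ(I3,I4) = 0.481 × 1.634 × 1.219 = 0.9581
σ²_T = Σσ²ᵢ + 2·Σσ_ij = 6.8249 + 2 × 3.9606 = 14.7461
α = (4/3)·(1 − 6.8249/14.7461) = 0.716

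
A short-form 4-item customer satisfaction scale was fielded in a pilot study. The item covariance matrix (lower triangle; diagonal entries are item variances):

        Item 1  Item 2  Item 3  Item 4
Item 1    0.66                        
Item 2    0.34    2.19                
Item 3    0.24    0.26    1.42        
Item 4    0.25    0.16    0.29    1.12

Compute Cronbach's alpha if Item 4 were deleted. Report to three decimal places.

Cronbach's alpha = 0.424

Remaining items: Item 1, Item 2, Item 3 (k = 3).
sum of item variances = 0.66 + 2.19 + 1.42 = 4.27
σ²_T = 4.27 + 2 × 0.84 = 5.95
α (item deleted) = (3/2)·(1 − 4.27/5.95) = 0.424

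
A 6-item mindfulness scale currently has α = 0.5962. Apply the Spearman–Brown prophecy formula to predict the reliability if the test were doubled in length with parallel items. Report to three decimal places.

Length factor m = 2
α' = m·α / (1 + (m−1)·α)
   = 2 × 0.5962 / (1 + (2 − 1) × 0.5962)
   = 1.1924 / 1.5962 = 0.747

predicted reliability = 0.747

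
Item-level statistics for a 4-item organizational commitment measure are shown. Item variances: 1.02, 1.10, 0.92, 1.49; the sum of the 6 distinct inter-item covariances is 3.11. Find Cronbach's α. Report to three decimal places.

ΣVar(i) = 1.02 + 1.10 + 0.92 + 1.49 = 4.53
Sum of distinct covariances = 3.11
Var(T) = ΣVar(i) + 2·Σcov = 4.53 + 2 × 3.11 = 10.75
α = (4/3)·(1 − 4.53/10.75) = 0.771

α = 0.771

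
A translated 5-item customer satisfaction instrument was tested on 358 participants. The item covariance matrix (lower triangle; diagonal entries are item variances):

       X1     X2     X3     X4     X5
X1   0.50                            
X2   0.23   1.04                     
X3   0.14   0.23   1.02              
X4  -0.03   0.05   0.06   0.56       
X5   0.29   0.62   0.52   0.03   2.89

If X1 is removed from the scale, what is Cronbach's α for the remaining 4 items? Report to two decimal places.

α = 0.47

Remaining items: X2, X3, X4, X5 (k = 4).
Σσᵢ² = 1.04 + 1.02 + 0.56 + 2.89 = 5.51
total variance = 5.51 + 2 × 1.51 = 8.53
α (item deleted) = (4/3)·(1 − 5.51/8.53) = 0.47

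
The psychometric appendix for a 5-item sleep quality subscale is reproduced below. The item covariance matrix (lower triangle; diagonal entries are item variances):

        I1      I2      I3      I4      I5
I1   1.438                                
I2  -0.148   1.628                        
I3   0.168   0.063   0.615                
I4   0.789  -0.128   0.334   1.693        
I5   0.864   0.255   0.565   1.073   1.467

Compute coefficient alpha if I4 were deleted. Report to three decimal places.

coefficient alpha = 0.543

Remaining items: I1, I2, I3, I5 (k = 4).
Σσ²ᵢ = 1.438 + 1.628 + 0.615 + 1.467 = 5.148
Var(T) = 5.148 + 2 × 1.767 = 8.682
α (item deleted) = (4/3)·(1 − 5.148/8.682) = 0.543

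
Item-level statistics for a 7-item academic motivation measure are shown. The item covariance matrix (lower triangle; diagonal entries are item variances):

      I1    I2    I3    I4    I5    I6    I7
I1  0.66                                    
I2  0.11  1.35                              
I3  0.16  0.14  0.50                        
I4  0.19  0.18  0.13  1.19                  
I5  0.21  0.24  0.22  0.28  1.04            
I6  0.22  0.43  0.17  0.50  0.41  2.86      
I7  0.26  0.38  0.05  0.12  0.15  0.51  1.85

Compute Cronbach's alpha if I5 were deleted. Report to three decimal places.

α = 0.549

Remaining items: I1, I2, I3, I4, I6, I7 (k = 6).
Σσ²ᵢ = 0.66 + 1.35 + 0.50 + 1.19 + 2.86 + 1.85 = 8.41
Var(T) = 8.41 + 2 × 3.55 = 15.51
α (item deleted) = (6/5)·(1 − 8.41/15.51) = 0.549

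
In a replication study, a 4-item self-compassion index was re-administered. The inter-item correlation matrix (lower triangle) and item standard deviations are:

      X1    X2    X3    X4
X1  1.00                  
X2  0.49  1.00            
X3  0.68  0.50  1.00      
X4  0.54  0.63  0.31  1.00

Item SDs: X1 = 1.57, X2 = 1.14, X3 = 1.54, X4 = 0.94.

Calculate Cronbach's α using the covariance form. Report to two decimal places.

α = 0.80

Σσ²ᵢ = 1.57² + 1.14² + 1.54² + 0.94² = 7.0197
Covariances σ_ij = r_ij · s_i · s_j:
  σ(X1,X2) = 0.49 × 1.57 × 1.14 = 0.8770
  σ(X1,X3) = 0.68 × 1.57 × 1.54 = 1.6441
  σ(X1,X4) = 0.54 × 1.57 × 0.94 = 0.7969
  σ(X2,X3) = 0.50 × 1.14 × 1.54 = 0.8778
  σ(X2,X4) = 0.63 × 1.14 × 0.94 = 0.6751
  σ(X3,X4) = 0.31 × 1.54 × 0.94 = 0.4488
σ²_T = Σσ²ᵢ + 2·Σσ_ij = 7.0197 + 2 × 5.3197 = 17.6591
α = (4/3)·(1 − 7.0197/17.6591) = 0.80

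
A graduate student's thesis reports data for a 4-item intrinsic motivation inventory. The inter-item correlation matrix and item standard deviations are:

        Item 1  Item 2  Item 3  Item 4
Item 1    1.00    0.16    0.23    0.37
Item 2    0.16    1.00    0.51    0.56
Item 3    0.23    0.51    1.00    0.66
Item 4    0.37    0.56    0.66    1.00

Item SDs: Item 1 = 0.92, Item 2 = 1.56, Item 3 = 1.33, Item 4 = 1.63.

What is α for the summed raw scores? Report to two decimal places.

Σσ²ᵢ = 0.92² + 1.56² + 1.33² + 1.63² = 7.7058
Covariances σ_ij = r_ij · s_i · s_j:
  σ(Item 1,Item 2) = 0.16 × 0.92 × 1.56 = 0.2296
  σ(Item 1,Item 3) = 0.23 × 0.92 × 1.33 = 0.2814
  σ(Item 1,Item 4) = 0.37 × 0.92 × 1.63 = 0.5549
  σ(Item 2,Item 3) = 0.51 × 1.56 × 1.33 = 1.0581
  σ(Item 2,Item 4) = 0.56 × 1.56 × 1.63 = 1.4240
  σ(Item 3,Item 4) = 0.66 × 1.33 × 1.63 = 1.4308
σ²_T = Σσ²ᵢ + 2·Σσ_ij = 7.7058 + 2 × 4.9788 = 17.6634
α = (4/3)·(1 − 7.7058/17.6634) = 0.75

α = 0.75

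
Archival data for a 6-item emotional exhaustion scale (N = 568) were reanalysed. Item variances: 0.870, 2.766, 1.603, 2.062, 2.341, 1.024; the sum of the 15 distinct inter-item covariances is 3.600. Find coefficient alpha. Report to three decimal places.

Σσ²ᵢ = 0.870 + 2.766 + 1.603 + 2.062 + 2.341 + 1.024 = 10.666
Sum of distinct covariances = 3.600
Var(T) = Σσ²ᵢ + 2·Σcov = 10.666 + 2 × 3.600 = 17.866
α = (6/5)·(1 − 10.666/17.866) = 0.484

α = 0.484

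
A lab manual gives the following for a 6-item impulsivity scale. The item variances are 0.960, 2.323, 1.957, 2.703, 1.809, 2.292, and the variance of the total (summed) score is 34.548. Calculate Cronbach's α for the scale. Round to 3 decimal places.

α = 0.782

sum of item variances = 0.960 + 2.323 + 1.957 + 2.703 + 1.809 + 2.292 = 12.044
α = (k/(k−1))·(1 − sum of item variances/Var(T)) = (6/5)·(1 − 12.044/34.548) = 0.782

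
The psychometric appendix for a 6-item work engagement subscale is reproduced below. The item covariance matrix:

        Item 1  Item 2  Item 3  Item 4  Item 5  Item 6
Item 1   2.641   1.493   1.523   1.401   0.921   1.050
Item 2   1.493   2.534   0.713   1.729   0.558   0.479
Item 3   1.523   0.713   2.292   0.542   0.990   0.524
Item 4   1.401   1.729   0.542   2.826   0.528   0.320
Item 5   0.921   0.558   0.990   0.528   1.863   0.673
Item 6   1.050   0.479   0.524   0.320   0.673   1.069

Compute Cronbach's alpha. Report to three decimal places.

Σσ²ᵢ = 2.641 + 2.534 + 2.292 + 2.826 + 1.863 + 1.069 = 13.225
Sum of the distinct covariances = 13.444
total variance = 13.225 + 2 × 13.444 = 40.113
α = (k/(k−1))·(1 − Σσ²ᵢ/total variance) = (6/5)·(1 − 13.225/40.113) = 0.804

α = 0.804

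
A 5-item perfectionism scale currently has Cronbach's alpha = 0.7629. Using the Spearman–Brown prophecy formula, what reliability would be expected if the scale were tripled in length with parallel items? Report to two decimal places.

predicted reliability = 0.91

Length factor m = 3
α' = m·α / (1 + (m−1)·α)
   = 3 × 0.7629 / (1 + (3 − 1) × 0.7629)
   = 2.2887 / 2.5258 = 0.91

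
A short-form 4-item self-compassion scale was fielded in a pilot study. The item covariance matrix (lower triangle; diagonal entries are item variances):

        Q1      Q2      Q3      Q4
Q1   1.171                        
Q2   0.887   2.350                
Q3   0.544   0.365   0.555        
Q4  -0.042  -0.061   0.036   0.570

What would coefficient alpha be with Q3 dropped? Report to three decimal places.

Remaining items: Q1, Q2, Q4 (k = 3).
ΣVar(i) = 1.171 + 2.350 + 0.570 = 4.091
Var(T) = 4.091 + 2 × 0.784 = 5.659
α (item deleted) = (3/2)·(1 − 4.091/5.659) = 0.416

α = 0.416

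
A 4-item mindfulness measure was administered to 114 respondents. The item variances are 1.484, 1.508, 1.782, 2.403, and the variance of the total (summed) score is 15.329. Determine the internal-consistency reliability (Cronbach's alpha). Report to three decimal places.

Σσ²ᵢ = 1.484 + 1.508 + 1.782 + 2.403 = 7.177
α = (k/(k−1))·(1 − Σσ²ᵢ/Var(T)) = (4/3)·(1 − 7.177/15.329) = 0.709

Cronbach's alpha = 0.709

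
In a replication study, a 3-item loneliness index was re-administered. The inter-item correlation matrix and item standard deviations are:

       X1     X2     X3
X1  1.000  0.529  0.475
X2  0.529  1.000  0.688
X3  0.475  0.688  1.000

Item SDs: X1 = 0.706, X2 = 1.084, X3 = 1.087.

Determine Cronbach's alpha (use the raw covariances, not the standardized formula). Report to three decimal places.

α = 0.788

Σσ²ᵢ = 0.706² + 1.084² + 1.087² = 2.8551
Covariances σ_ij = r_ij · s_i · s_j:
  σ(X1,X2) = 0.529 × 0.706 × 1.084 = 0.4048
  σ(X1,X3) = 0.475 × 0.706 × 1.087 = 0.3645
  σ(X2,X3) = 0.688 × 1.084 × 1.087 = 0.8107
σ²_T = Σσ²ᵢ + 2·Σσ_ij = 2.8551 + 2 × 1.5800 = 6.0151
α = (3/2)·(1 − 2.8551/6.0151) = 0.788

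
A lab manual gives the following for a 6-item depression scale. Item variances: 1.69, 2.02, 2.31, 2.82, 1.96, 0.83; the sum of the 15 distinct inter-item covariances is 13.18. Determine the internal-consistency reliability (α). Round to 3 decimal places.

α = 0.833

Σσ²ᵢ = 1.69 + 2.02 + 2.31 + 2.82 + 1.96 + 0.83 = 11.63
Sum of distinct covariances = 13.18
σ²_total = Σσ²ᵢ + 2·Σcov = 11.63 + 2 × 13.18 = 37.99
α = (6/5)·(1 − 11.63/37.99) = 0.833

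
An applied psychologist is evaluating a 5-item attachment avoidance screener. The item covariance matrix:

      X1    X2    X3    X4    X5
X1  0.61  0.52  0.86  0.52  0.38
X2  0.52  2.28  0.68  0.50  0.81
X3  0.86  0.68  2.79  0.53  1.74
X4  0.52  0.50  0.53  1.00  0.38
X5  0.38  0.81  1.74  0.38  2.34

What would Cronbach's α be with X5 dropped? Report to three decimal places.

Cronbach's α = 0.693

Remaining items: X1, X2, X3, X4 (k = 4).
Σσᵢ² = 0.61 + 2.28 + 2.79 + 1.00 = 6.68
σ²_T = 6.68 + 2 × 3.61 = 13.90
α (item deleted) = (4/3)·(1 − 6.68/13.90) = 0.693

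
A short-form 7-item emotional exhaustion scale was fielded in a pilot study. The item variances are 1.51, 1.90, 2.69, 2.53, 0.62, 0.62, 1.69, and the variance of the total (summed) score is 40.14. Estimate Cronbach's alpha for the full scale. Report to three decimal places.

Σσ²ᵢ = 1.51 + 1.90 + 2.69 + 2.53 + 0.62 + 0.62 + 1.69 = 11.56
α = (k/(k−1))·(1 − Σσ²ᵢ/Var(T)) = (7/6)·(1 − 11.56/40.14) = 0.831

α = 0.831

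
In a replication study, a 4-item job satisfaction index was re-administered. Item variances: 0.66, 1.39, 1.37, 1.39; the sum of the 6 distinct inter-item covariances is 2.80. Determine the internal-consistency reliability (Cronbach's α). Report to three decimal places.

Cronbach's α = 0.717

ΣVar(i) = 0.66 + 1.39 + 1.37 + 1.39 = 4.81
Sum of distinct covariances = 2.80
Var(T) = ΣVar(i) + 2·Σcov = 4.81 + 2 × 2.80 = 10.41
α = (4/3)·(1 − 4.81/10.41) = 0.717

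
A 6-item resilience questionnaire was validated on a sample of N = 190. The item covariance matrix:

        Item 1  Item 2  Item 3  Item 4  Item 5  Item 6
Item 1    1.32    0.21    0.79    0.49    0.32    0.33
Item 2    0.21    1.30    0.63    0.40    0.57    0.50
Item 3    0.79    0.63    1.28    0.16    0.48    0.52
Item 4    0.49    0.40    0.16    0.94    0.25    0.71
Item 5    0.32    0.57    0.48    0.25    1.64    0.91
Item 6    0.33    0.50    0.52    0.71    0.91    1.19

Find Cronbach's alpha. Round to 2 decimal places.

sum of item variances = 1.32 + 1.30 + 1.28 + 0.94 + 1.64 + 1.19 = 7.67
Sum of off-diagonal covariances = 7.27
σ²_total = 7.67 + 2 × 7.27 = 22.21
α = (k/(k−1))·(1 − sum of item variances/σ²_total) = (6/5)·(1 − 7.67/22.21) = 0.79

Cronbach's alpha = 0.79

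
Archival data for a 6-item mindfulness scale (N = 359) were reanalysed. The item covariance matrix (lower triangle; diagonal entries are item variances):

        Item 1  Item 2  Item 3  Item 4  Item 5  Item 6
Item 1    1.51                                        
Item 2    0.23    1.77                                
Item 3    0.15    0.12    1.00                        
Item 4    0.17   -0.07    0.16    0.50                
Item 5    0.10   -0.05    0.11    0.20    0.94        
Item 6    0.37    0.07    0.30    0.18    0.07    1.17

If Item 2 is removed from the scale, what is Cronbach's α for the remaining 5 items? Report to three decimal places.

Remaining items: Item 1, Item 3, Item 4, Item 5, Item 6 (k = 5).
ΣVar(i) = 1.51 + 1.00 + 0.50 + 0.94 + 1.17 = 5.12
σ²_total = 5.12 + 2 × 1.81 = 8.74
α (item deleted) = (5/4)·(1 − 5.12/8.74) = 0.518

α = 0.518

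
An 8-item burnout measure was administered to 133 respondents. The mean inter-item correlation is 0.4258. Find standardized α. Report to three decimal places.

Standardized α = k·r̄ / (1 + (k−1)·r̄) = 8 × 0.4258 / (1 + 7 × 0.4258)
  = 3.4064 / 3.9806 = 0.856

α = 0.856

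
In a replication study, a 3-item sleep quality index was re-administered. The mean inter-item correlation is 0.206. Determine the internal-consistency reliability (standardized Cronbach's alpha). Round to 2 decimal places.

α = 0.44

Standardized α = k·r̄ / (1 + (k−1)·r̄) = 3 × 0.206 / (1 + 2 × 0.206)
  = 0.6180 / 1.4120 = 0.44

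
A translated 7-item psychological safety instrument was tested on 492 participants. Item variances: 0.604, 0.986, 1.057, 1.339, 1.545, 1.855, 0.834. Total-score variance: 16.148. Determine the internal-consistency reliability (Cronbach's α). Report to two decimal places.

α = 0.57

Σσᵢ² = 0.604 + 0.986 + 1.057 + 1.339 + 1.545 + 1.855 + 0.834 = 8.220
α = (k/(k−1))·(1 − Σσᵢ²/Var(T)) = (7/6)·(1 − 8.220/16.148) = 0.57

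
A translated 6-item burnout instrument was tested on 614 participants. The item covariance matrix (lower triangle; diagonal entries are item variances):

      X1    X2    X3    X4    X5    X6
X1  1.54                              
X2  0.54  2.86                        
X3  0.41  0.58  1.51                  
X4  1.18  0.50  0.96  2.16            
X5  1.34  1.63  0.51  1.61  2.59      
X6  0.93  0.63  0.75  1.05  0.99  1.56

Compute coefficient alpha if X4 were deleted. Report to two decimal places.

Remaining items: X1, X2, X3, X5, X6 (k = 5).
Σσᵢ² = 1.54 + 2.86 + 1.51 + 2.59 + 1.56 = 10.06
total variance = 10.06 + 2 × 8.31 = 26.68
α (item deleted) = (5/4)·(1 − 10.06/26.68) = 0.78

α = 0.78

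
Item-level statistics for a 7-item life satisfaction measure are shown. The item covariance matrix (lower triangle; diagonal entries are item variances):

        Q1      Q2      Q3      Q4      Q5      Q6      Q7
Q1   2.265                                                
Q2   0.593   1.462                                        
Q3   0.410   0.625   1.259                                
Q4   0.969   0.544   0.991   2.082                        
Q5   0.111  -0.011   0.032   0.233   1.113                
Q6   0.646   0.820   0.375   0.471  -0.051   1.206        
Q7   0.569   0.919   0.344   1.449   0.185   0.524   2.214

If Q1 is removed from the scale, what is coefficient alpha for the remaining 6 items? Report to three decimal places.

Remaining items: Q2, Q3, Q4, Q5, Q6, Q7 (k = 6).
Σσᵢ² = 1.462 + 1.259 + 2.082 + 1.113 + 1.206 + 2.214 = 9.336
total variance = 9.336 + 2 × 7.450 = 24.236
α (item deleted) = (6/5)·(1 − 9.336/24.236) = 0.738

α = 0.738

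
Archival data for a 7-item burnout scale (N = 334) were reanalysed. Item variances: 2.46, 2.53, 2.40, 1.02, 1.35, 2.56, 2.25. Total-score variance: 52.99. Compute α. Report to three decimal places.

α = 0.846

sum of item variances = 2.46 + 2.53 + 2.40 + 1.02 + 1.35 + 2.56 + 2.25 = 14.57
α = (k/(k−1))·(1 − sum of item variances/σ²_T) = (7/6)·(1 − 14.57/52.99) = 0.846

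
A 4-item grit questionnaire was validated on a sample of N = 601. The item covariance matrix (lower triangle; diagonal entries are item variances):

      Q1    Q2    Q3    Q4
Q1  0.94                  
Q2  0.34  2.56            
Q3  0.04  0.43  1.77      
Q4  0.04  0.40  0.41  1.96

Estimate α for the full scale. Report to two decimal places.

Σσ²ᵢ = 0.94 + 2.56 + 1.77 + 1.96 = 7.23
Sum of the distinct covariances = 1.66
σ²_T = 7.23 + 2 × 1.66 = 10.55
α = (k/(k−1))·(1 − Σσ²ᵢ/σ²_T) = (4/3)·(1 − 7.23/10.55) = 0.42

α = 0.42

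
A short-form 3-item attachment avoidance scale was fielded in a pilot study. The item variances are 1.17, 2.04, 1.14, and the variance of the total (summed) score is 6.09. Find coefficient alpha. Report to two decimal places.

Σσᵢ² = 1.17 + 2.04 + 1.14 = 4.35
α = (k/(k−1))·(1 − Σσᵢ²/Var(T)) = (3/2)·(1 − 4.35/6.09) = 0.43

coefficient alpha = 0.43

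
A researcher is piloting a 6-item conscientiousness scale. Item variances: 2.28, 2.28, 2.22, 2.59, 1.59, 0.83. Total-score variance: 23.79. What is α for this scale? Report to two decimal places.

ΣVar(i) = 2.28 + 2.28 + 2.22 + 2.59 + 1.59 + 0.83 = 11.79
α = (k/(k−1))·(1 − ΣVar(i)/σ²_total) = (6/5)·(1 − 11.79/23.79) = 0.61

α = 0.61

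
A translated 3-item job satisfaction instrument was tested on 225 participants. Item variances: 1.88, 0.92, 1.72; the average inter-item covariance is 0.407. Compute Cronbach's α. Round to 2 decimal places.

Σσ²ᵢ = 1.88 + 0.92 + 1.72 = 4.52
Sum of the 3 distinct covariances = 3 × 0.407 = 1.221
Var(T) = Σσ²ᵢ + 2·Σcov = 4.52 + 2 × 1.221 = 6.962
α = (3/2)·(1 − 4.52/6.962) = 0.53

Cronbach's α = 0.53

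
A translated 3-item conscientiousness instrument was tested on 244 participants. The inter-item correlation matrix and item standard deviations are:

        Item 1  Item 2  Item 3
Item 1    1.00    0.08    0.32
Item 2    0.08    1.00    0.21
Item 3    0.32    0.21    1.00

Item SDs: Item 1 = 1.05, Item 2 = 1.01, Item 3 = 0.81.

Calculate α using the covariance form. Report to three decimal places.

Σσ²ᵢ = 1.05² + 1.01² + 0.81² = 2.7787
Covariances σ_ij = r_ij · s_i · s_j:
  σ(Item 1,Item 2) = 0.08 × 1.05 × 1.01 = 0.0848
  σ(Item 1,Item 3) = 0.32 × 1.05 × 0.81 = 0.2722
  σ(Item 2,Item 3) = 0.21 × 1.01 × 0.81 = 0.1718
σ²_T = Σσ²ᵢ + 2·Σσ_ij = 2.7787 + 2 × 0.5288 = 3.8363
α = (3/2)·(1 − 2.7787/3.8363) = 0.414

α = 0.414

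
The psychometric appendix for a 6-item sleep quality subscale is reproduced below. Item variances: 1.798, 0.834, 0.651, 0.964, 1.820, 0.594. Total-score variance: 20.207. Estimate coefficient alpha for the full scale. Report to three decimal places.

coefficient alpha = 0.804

Σσ²ᵢ = 1.798 + 0.834 + 0.651 + 0.964 + 1.820 + 0.594 = 6.661
α = (k/(k−1))·(1 − Σσ²ᵢ/total variance) = (6/5)·(1 − 6.661/20.207) = 0.804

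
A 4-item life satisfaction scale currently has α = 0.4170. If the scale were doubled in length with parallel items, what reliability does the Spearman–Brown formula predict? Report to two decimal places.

Length factor m = 2
α' = m·α / (1 + (m−1)·α)
   = 2 × 0.4170 / (1 + (2 − 1) × 0.4170)
   = 0.8340 / 1.4170 = 0.59

predicted reliability = 0.59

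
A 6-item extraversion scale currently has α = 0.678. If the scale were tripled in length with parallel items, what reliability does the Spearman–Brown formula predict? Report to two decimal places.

Length factor m = 3
α' = m·α / (1 + (m−1)·α)
   = 3 × 0.678 / (1 + (3 − 1) × 0.678)
   = 2.0340 / 2.3560 = 0.86

predicted reliability = 0.86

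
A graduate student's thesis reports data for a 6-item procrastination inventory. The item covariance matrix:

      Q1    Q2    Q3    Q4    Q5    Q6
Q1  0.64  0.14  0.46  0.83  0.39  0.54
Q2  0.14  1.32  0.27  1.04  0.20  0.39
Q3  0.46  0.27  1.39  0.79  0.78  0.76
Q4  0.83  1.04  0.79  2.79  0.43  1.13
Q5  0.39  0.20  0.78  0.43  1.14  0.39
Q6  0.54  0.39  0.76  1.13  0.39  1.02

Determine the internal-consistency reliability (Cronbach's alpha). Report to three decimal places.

Cronbach's alpha = 0.808

Σσ²ᵢ = 0.64 + 1.32 + 1.39 + 2.79 + 1.14 + 1.02 = 8.30
Σ_{i<j} σ_ij = 8.54
σ²_total = 8.30 + 2 × 8.54 = 25.38
α = (k/(k−1))·(1 − Σσ²ᵢ/σ²_total) = (6/5)·(1 − 8.30/25.38) = 0.808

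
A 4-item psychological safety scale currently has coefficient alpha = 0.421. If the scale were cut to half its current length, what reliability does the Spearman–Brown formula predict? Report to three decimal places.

predicted reliability = 0.267

Length factor m = 1/2
α' = m·α / (1 − (1−m)·α)
   = 1/2 × 0.421 / (1 − (1 − 1/2) × 0.421)
   = 0.2105 / 0.7895 = 0.267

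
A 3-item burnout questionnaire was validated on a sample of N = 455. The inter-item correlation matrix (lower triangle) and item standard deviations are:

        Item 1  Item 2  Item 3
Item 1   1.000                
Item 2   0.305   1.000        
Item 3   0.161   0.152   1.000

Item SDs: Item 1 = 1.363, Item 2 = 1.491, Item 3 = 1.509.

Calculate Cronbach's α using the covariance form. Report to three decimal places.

Cronbach's α = 0.434

Σσ²ᵢ = 1.363² + 1.491² + 1.509² = 6.3579
Covariances σ_ij = r_ij · s_i · s_j:
  σ(Item 1,Item 2) = 0.305 × 1.363 × 1.491 = 0.6198
  σ(Item 1,Item 3) = 0.161 × 1.363 × 1.509 = 0.3311
  σ(Item 2,Item 3) = 0.152 × 1.491 × 1.509 = 0.3420
σ²_T = Σσ²ᵢ + 2·Σσ_ij = 6.3579 + 2 × 1.2929 = 8.9437
α = (3/2)·(1 − 6.3579/8.9437) = 0.434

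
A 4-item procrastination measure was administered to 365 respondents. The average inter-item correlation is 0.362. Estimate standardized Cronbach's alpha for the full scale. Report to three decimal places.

Standardized α = k·r̄ / (1 + (k−1)·r̄) = 4 × 0.362 / (1 + 3 × 0.362)
  = 1.4480 / 2.0860 = 0.694

standardized Cronbach's alpha = 0.694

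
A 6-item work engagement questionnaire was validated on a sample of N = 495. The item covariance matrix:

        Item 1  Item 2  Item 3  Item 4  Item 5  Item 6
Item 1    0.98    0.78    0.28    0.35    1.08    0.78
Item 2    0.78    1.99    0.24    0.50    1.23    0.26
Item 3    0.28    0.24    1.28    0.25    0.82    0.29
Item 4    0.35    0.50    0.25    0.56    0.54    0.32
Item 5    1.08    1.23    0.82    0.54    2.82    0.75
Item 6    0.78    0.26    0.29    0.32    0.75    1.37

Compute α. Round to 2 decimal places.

ΣVar(i) = 0.98 + 1.99 + 1.28 + 0.56 + 2.82 + 1.37 = 9.00
Σ_{i<j} σ_ij = 8.47
Var(T) = 9.00 + 2 × 8.47 = 25.94
α = (k/(k−1))·(1 − ΣVar(i)/Var(T)) = (6/5)·(1 − 9.00/25.94) = 0.78

α = 0.78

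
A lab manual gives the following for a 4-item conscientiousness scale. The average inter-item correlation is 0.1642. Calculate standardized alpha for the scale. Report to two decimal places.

Standardized α = k·r̄ / (1 + (k−1)·r̄) = 4 × 0.1642 / (1 + 3 × 0.1642)
  = 0.6568 / 1.4926 = 0.44

α = 0.44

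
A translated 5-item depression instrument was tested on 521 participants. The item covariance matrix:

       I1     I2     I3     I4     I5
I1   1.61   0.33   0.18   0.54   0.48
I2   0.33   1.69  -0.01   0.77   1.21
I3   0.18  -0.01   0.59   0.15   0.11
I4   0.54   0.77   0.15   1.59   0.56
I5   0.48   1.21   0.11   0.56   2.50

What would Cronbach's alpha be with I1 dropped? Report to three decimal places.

Remaining items: I2, I3, I4, I5 (k = 4).
ΣVar(i) = 1.69 + 0.59 + 1.59 + 2.50 = 6.37
Var(T) = 6.37 + 2 × 2.79 = 11.95
α (item deleted) = (4/3)·(1 − 6.37/11.95) = 0.623

Cronbach's alpha = 0.623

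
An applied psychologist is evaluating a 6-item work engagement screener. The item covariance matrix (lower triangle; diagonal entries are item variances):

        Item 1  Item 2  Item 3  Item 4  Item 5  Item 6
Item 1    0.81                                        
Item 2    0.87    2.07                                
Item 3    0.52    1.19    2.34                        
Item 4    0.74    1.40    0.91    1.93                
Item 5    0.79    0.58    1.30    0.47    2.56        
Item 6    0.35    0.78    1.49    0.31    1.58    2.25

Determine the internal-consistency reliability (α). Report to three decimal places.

sum of item variances = 0.81 + 2.07 + 2.34 + 1.93 + 2.56 + 2.25 = 11.96
Sum of the distinct covariances = 13.28
σ²_T = 11.96 + 2 × 13.28 = 38.52
α = (k/(k−1))·(1 − sum of item variances/σ²_T) = (6/5)·(1 − 11.96/38.52) = 0.827

α = 0.827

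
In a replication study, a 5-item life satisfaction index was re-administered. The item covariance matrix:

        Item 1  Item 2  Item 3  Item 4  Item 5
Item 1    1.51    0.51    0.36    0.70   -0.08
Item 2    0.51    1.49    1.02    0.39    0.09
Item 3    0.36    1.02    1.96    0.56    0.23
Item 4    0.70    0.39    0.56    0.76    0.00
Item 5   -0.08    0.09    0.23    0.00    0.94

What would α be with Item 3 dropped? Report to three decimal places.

Remaining items: Item 1, Item 2, Item 4, Item 5 (k = 4).
sum of item variances = 1.51 + 1.49 + 0.76 + 0.94 = 4.70
total variance = 4.70 + 2 × 1.61 = 7.92
α (item deleted) = (4/3)·(1 − 4.70/7.92) = 0.542

α = 0.542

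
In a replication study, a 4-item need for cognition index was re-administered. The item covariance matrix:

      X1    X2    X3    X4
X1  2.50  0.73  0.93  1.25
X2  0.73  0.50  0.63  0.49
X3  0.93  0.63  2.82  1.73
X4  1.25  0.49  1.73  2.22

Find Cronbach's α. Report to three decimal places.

sum of item variances = 2.50 + 0.50 + 2.82 + 2.22 = 8.04
Σ_{i<j} σ_ij = 5.76
σ²_total = 8.04 + 2 × 5.76 = 19.56
α = (k/(k−1))·(1 − sum of item variances/σ²_total) = (4/3)·(1 − 8.04/19.56) = 0.785

Cronbach's α = 0.785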